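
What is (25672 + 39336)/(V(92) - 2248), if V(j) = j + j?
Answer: -4063/129 ≈ -31.496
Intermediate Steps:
V(j) = 2*j
(25672 + 39336)/(V(92) - 2248) = (25672 + 39336)/(2*92 - 2248) = 65008/(184 - 2248) = 65008/(-2064) = 65008*(-1/2064) = -4063/129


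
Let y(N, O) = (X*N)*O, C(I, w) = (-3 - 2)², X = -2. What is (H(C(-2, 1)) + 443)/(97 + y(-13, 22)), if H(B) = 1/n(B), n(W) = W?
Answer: 3692/5575 ≈ 0.66224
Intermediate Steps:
C(I, w) = 25 (C(I, w) = (-5)² = 25)
y(N, O) = -2*N*O (y(N, O) = (-2*N)*O = -2*N*O)
H(B) = 1/B
(H(C(-2, 1)) + 443)/(97 + y(-13, 22)) = (1/25 + 443)/(97 - 2*(-13)*22) = (1/25 + 443)/(97 + 572) = (11076/25)/669 = (11076/25)*(1/669) = 3692/5575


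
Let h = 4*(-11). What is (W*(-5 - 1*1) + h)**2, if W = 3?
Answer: 3844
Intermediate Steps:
h = -44
(W*(-5 - 1*1) + h)**2 = (3*(-5 - 1*1) - 44)**2 = (3*(-5 - 1) - 44)**2 = (3*(-6) - 44)**2 = (-18 - 44)**2 = (-62)**2 = 3844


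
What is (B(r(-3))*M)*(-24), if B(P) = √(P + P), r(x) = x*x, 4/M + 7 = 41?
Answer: -144*√2/17 ≈ -11.979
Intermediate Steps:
M = 2/17 (M = 4/(-7 + 41) = 4/34 = 4*(1/34) = 2/17 ≈ 0.11765)
r(x) = x²
B(P) = √2*√P (B(P) = √(2*P) = √2*√P)
(B(r(-3))*M)*(-24) = ((√2*√((-3)²))*(2/17))*(-24) = ((√2*√9)*(2/17))*(-24) = ((√2*3)*(2/17))*(-24) = ((3*√2)*(2/17))*(-24) = (6*√2/17)*(-24) = -144*√2/17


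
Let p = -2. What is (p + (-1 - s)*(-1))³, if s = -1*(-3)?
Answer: 8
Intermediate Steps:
s = 3
(p + (-1 - s)*(-1))³ = (-2 + (-1 - 1*3)*(-1))³ = (-2 + (-1 - 3)*(-1))³ = (-2 - 4*(-1))³ = (-2 + 4)³ = 2³ = 8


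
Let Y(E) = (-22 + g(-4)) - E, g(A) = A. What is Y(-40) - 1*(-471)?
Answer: 485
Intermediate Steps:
Y(E) = -26 - E (Y(E) = (-22 - 4) - E = -26 - E)
Y(-40) - 1*(-471) = (-26 - 1*(-40)) - 1*(-471) = (-26 + 40) + 471 = 14 + 471 = 485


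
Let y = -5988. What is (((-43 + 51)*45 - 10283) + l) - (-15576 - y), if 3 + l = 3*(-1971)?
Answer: -6251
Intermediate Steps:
l = -5916 (l = -3 + 3*(-1971) = -3 - 5913 = -5916)
(((-43 + 51)*45 - 10283) + l) - (-15576 - y) = (((-43 + 51)*45 - 10283) - 5916) - (-15576 - 1*(-5988)) = ((8*45 - 10283) - 5916) - (-15576 + 5988) = ((360 - 10283) - 5916) - 1*(-9588) = (-9923 - 5916) + 9588 = -15839 + 9588 = -6251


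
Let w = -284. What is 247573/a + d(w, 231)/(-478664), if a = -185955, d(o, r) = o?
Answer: -29612867813/22252491030 ≈ -1.3308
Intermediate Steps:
247573/a + d(w, 231)/(-478664) = 247573/(-185955) - 284/(-478664) = 247573*(-1/185955) - 284*(-1/478664) = -247573/185955 + 71/119666 = -29612867813/22252491030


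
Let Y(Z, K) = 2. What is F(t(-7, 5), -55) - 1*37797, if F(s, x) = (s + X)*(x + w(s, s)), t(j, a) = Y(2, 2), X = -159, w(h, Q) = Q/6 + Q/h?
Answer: -88114/3 ≈ -29371.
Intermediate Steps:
w(h, Q) = Q/6 + Q/h (w(h, Q) = Q*(1/6) + Q/h = Q/6 + Q/h)
t(j, a) = 2
F(s, x) = (-159 + s)*(1 + x + s/6) (F(s, x) = (s - 159)*(x + (s/6 + s/s)) = (-159 + s)*(x + (s/6 + 1)) = (-159 + s)*(x + (1 + s/6)) = (-159 + s)*(1 + x + s/6))
F(t(-7, 5), -55) - 1*37797 = (-159 - 159*(-55) - 51/2*2 + (1/6)*2**2 + 2*(-55)) - 1*37797 = (-159 + 8745 - 51 + (1/6)*4 - 110) - 37797 = (-159 + 8745 - 51 + 2/3 - 110) - 37797 = 25277/3 - 37797 = -88114/3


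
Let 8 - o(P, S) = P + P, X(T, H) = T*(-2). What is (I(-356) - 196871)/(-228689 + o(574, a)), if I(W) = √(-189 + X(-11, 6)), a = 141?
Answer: 196871/229829 - I*√167/229829 ≈ 0.8566 - 5.6228e-5*I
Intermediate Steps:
X(T, H) = -2*T
o(P, S) = 8 - 2*P (o(P, S) = 8 - (P + P) = 8 - 2*P)
I(W) = I*√167 (I(W) = √(-189 - 2*(-11)) = √(-189 + 22) = √(-167) = I*√167)
(I(-356) - 196871)/(-228689 + o(574, a)) = (I*√167 - 196871)/(-228689 + (8 - 2*574)) = (-196871 + I*√167)/(-228689 + (8 - 1148)) = (-196871 + I*√167)/(-228689 - 1140) = (-196871 + I*√167)/(-229829) = (-196871 + I*√167)*(-1/229829) = 196871/229829 - I*√167/229829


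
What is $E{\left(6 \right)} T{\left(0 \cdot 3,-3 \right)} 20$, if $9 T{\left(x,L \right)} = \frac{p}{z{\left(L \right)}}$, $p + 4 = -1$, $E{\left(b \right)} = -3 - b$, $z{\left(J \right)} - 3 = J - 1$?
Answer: $-100$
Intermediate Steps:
$z{\left(J \right)} = 2 + J$ ($z{\left(J \right)} = 3 + \left(J - 1\right) = 3 + \left(-1 + J\right) = 2 + J$)
$p = -5$ ($p = -4 - 1 = -5$)
$T{\left(x,L \right)} = - \frac{5}{9 \left(2 + L\right)}$ ($T{\left(x,L \right)} = \frac{\left(-5\right) \frac{1}{2 + L}}{9} = - \frac{5}{9 \left(2 + L\right)}$)
$E{\left(6 \right)} T{\left(0 \cdot 3,-3 \right)} 20 = \left(-3 - 6\right) \left(- \frac{5}{18 + 9 \left(-3\right)}\right) 20 = \left(-3 - 6\right) \left(- \frac{5}{18 - 27}\right) 20 = - 9 \left(- \frac{5}{-9}\right) 20 = - 9 \left(\left(-5\right) \left(- \frac{1}{9}\right)\right) 20 = \left(-9\right) \frac{5}{9} \cdot 20 = \left(-5\right) 20 = -100$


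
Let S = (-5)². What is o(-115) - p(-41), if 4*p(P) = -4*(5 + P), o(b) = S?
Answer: -11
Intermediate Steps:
S = 25
o(b) = 25
p(P) = -5 - P (p(P) = (-4*(5 + P))/4 = (-20 - 4*P)/4 = -5 - P)
o(-115) - p(-41) = 25 - (-5 - 1*(-41)) = 25 - (-5 + 41) = 25 - 1*36 = 25 - 36 = -11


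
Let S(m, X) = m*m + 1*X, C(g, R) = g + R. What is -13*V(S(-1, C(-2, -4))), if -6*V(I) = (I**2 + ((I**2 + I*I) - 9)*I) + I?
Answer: -2405/6 ≈ -400.83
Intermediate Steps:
C(g, R) = R + g
S(m, X) = X + m**2 (S(m, X) = m**2 + X = X + m**2)
V(I) = -I/6 - I**2/6 - I*(-9 + 2*I**2)/6 (V(I) = -((I**2 + ((I**2 + I*I) - 9)*I) + I)/6 = -((I**2 + ((I**2 + I**2) - 9)*I) + I)/6 = -((I**2 + (2*I**2 - 9)*I) + I)/6 = -((I**2 + (-9 + 2*I**2)*I) + I)/6 = -((I**2 + I*(-9 + 2*I**2)) + I)/6 = -(I + I**2 + I*(-9 + 2*I**2))/6 = -I/6 - I**2/6 - I*(-9 + 2*I**2)/6)
-13*V(S(-1, C(-2, -4))) = -13*((-4 - 2) + (-1)**2)*(8 - ((-4 - 2) + (-1)**2) - 2*((-4 - 2) + (-1)**2)**2)/6 = -13*(-6 + 1)*(8 - (-6 + 1) - 2*(-6 + 1)**2)/6 = -13*(-5)*(8 - 1*(-5) - 2*(-5)**2)/6 = -13*(-5)*(8 + 5 - 2*25)/6 = -13*(-5)*(8 + 5 - 50)/6 = -13*(-5)*(-37)/6 = -13*185/6 = -2405/6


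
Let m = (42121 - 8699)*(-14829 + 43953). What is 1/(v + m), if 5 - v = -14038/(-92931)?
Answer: 92931/90457393573985 ≈ 1.0273e-9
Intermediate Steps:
m = 973382328 (m = 33422*29124 = 973382328)
v = 450617/92931 (v = 5 - (-14038)/(-92931) = 5 - (-14038)*(-1)/92931 = 5 - 1*14038/92931 = 5 - 14038/92931 = 450617/92931 ≈ 4.8489)
1/(v + m) = 1/(450617/92931 + 973382328) = 1/(90457393573985/92931) = 92931/90457393573985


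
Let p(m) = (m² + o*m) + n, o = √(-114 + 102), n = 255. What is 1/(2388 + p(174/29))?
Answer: 893/2392491 - 4*I*√3/2392491 ≈ 0.00037325 - 2.8958e-6*I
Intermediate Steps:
o = 2*I*√3 (o = √(-12) = 2*I*√3 ≈ 3.4641*I)
p(m) = 255 + m² + 2*I*m*√3 (p(m) = (m² + (2*I*√3)*m) + 255 = (m² + 2*I*m*√3) + 255 = 255 + m² + 2*I*m*√3)
1/(2388 + p(174/29)) = 1/(2388 + (255 + (174/29)² + 2*I*(174/29)*√3)) = 1/(2388 + (255 + (174*(1/29))² + 2*I*(174*(1/29))*√3)) = 1/(2388 + (255 + 6² + 2*I*6*√3)) = 1/(2388 + (255 + 36 + 12*I*√3)) = 1/(2388 + (291 + 12*I*√3)) = 1/(2679 + 12*I*√3)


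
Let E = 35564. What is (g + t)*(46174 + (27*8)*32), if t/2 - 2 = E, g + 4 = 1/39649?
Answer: 149710699119278/39649 ≈ 3.7759e+9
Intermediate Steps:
g = -158595/39649 (g = -4 + 1/39649 = -158595/39649 ≈ -4.0000)
t = 71132 (t = 4 + 2*35564 = 4 + 71128 = 71132)
(g + t)*(46174 + (27*8)*32) = (-158595/39649 + 71132)*(46174 + (27*8)*32) = 2820154073*(46174 + 216*32)/39649 = 2820154073*(46174 + 6912)/39649 = (2820154073/39649)*53086 = 149710699119278/39649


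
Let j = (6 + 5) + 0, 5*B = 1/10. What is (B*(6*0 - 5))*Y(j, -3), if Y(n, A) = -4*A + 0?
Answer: -6/5 ≈ -1.2000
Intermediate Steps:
B = 1/50 (B = (⅕)/10 = (⅕)*(⅒) = 1/50 ≈ 0.020000)
j = 11 (j = 11 + 0 = 11)
Y(n, A) = -4*A
(B*(6*0 - 5))*Y(j, -3) = ((6*0 - 5)/50)*(-4*(-3)) = ((0 - 5)/50)*12 = ((1/50)*(-5))*12 = -⅒*12 = -6/5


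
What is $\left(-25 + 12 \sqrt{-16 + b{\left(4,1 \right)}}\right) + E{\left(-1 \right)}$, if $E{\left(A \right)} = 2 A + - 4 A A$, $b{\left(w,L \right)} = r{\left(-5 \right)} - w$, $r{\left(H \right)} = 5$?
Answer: $-31 + 12 i \sqrt{15} \approx -31.0 + 46.476 i$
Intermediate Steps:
$b{\left(w,L \right)} = 5 - w$
$E{\left(A \right)} = - 4 A^{2} + 2 A$ ($E{\left(A \right)} = 2 A - 4 A^{2} = - 4 A^{2} + 2 A$)
$\left(-25 + 12 \sqrt{-16 + b{\left(4,1 \right)}}\right) + E{\left(-1 \right)} = \left(-25 + 12 \sqrt{-16 + \left(5 - 4\right)}\right) + 2 \left(-1\right) \left(1 - -2\right) = \left(-25 + 12 \sqrt{-16 + \left(5 - 4\right)}\right) + 2 \left(-1\right) \left(1 + 2\right) = \left(-25 + 12 \sqrt{-16 + 1}\right) + 2 \left(-1\right) 3 = \left(-25 + 12 \sqrt{-15}\right) - 6 = \left(-25 + 12 i \sqrt{15}\right) - 6 = -31 + 12 i \sqrt{15}$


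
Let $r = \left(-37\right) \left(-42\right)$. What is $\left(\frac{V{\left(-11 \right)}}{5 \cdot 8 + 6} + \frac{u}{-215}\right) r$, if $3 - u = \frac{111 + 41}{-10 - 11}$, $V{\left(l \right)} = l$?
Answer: $- \frac{10249}{23} \approx -445.61$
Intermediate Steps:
$u = \frac{215}{21}$ ($u = 3 - \frac{111 + 41}{-10 - 11} = 3 - \frac{152}{-21} = 3 - 152 \left(- \frac{1}{21}\right) = 3 - - \frac{152}{21} = 3 + \frac{152}{21} = \frac{215}{21} \approx 10.238$)
$r = 1554$
$\left(\frac{V{\left(-11 \right)}}{5 \cdot 8 + 6} + \frac{u}{-215}\right) r = \left(- \frac{11}{5 \cdot 8 + 6} + \frac{215}{21 \left(-215\right)}\right) 1554 = \left(- \frac{11}{40 + 6} + \frac{215}{21} \left(- \frac{1}{215}\right)\right) 1554 = \left(- \frac{11}{46} - \frac{1}{21}\right) 1554 = \left(- \frac{277}{966}\right) 1554 = - \frac{10249}{23}$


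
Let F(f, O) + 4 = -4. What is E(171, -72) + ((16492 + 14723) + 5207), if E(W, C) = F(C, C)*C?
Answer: 36998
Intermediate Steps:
F(f, O) = -8 (F(f, O) = -4 - 4 = -8)
E(W, C) = -8*C
E(171, -72) + ((16492 + 14723) + 5207) = -8*(-72) + ((16492 + 14723) + 5207) = 576 + (31215 + 5207) = 576 + 36422 = 36998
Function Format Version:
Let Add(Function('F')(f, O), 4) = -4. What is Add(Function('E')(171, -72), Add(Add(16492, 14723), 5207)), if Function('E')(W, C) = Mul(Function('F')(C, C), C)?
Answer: 36998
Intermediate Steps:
Function('F')(f, O) = -8 (Function('F')(f, O) = Add(-4, -4) = -8)
Function('E')(W, C) = Mul(-8, C)
Add(Function('E')(171, -72), Add(Add(16492, 14723), 5207)) = Add(Mul(-8, -72), Add(Add(16492, 14723), 5207)) = Add(576, Add(31215, 5207)) = Add(576, 36422) = 36998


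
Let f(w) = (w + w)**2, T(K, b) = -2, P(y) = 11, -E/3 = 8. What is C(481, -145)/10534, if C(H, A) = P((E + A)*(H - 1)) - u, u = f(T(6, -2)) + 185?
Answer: -95/5267 ≈ -0.018037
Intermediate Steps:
E = -24 (E = -3*8 = -24)
f(w) = 4*w**2 (f(w) = (2*w)**2 = 4*w**2)
u = 201 (u = 4*(-2)**2 + 185 = 4*4 + 185 = 16 + 185 = 201)
C(H, A) = -190 (C(H, A) = 11 - 1*201 = 11 - 201 = -190)
C(481, -145)/10534 = -190/10534 = -190*1/10534 = -95/5267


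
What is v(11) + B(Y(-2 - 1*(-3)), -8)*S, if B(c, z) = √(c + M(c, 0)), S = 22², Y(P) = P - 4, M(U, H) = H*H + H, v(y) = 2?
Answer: 2 + 484*I*√3 ≈ 2.0 + 838.31*I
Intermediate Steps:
M(U, H) = H + H² (M(U, H) = H² + H = H + H²)
Y(P) = -4 + P
S = 484
B(c, z) = √c (B(c, z) = √(c + 0*(1 + 0)) = √(c + 0*1) = √(c + 0) = √c)
v(11) + B(Y(-2 - 1*(-3)), -8)*S = 2 + √(-4 + (-2 - 1*(-3)))*484 = 2 + √(-4 + (-2 + 3))*484 = 2 + √(-4 + 1)*484 = 2 + √(-3)*484 = 2 + (I*√3)*484 = 2 + 484*I*√3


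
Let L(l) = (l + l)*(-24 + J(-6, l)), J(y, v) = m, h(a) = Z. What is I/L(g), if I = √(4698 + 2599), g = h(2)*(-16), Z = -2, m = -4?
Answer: -√7297/1792 ≈ -0.047669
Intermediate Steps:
h(a) = -2
J(y, v) = -4
g = 32 (g = -2*(-16) = 32)
I = √7297 ≈ 85.422
L(l) = -56*l (L(l) = (l + l)*(-24 - 4) = (2*l)*(-28) = -56*l)
I/L(g) = √7297/((-56*32)) = √7297/(-1792) = √7297*(-1/1792) = -√7297/1792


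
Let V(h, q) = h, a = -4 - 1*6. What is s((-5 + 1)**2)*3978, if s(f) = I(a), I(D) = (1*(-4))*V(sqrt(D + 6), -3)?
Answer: -31824*I ≈ -31824.0*I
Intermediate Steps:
a = -10 (a = -4 - 6 = -10)
I(D) = -4*sqrt(6 + D) (I(D) = (1*(-4))*sqrt(D + 6) = -4*sqrt(6 + D))
s(f) = -8*I (s(f) = -4*sqrt(6 - 10) = -8*I)
s((-5 + 1)**2)*3978 = -8*I*3978 = -31824*I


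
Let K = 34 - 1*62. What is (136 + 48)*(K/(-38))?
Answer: 2576/19 ≈ 135.58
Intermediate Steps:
K = -28 (K = 34 - 62 = -28)
(136 + 48)*(K/(-38)) = (136 + 48)*(-28/(-38)) = 184*(-28*(-1/38)) = 184*(14/19) = 2576/19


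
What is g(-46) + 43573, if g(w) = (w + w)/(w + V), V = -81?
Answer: 5533863/127 ≈ 43574.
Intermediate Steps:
g(w) = 2*w/(-81 + w) (g(w) = (w + w)/(w - 81) = (2*w)/(-81 + w) = 2*w/(-81 + w))
g(-46) + 43573 = 2*(-46)/(-81 - 46) + 43573 = 2*(-46)/(-127) + 43573 = 2*(-46)*(-1/127) + 43573 = 92/127 + 43573 = 5533863/127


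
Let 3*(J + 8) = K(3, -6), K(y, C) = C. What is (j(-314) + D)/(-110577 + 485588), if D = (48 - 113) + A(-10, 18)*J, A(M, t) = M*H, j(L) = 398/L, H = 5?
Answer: 9728/8410961 ≈ 0.0011566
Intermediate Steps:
J = -10 (J = -8 + (⅓)*(-6) = -8 - 2 = -10)
A(M, t) = 5*M (A(M, t) = M*5 = 5*M)
D = 435 (D = (48 - 113) + (5*(-10))*(-10) = -65 - 50*(-10) = -65 + 500 = 435)
(j(-314) + D)/(-110577 + 485588) = (398/(-314) + 435)/(-110577 + 485588) = (398*(-1/314) + 435)/375011 = (-199/157 + 435)*(1/375011) = (68096/157)*(1/375011) = 9728/8410961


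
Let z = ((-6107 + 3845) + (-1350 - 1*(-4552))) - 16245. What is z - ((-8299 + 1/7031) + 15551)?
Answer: -158598268/7031 ≈ -22557.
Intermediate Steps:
z = -15305 (z = (-2262 + (-1350 + 4552)) - 16245 = (-2262 + 3202) - 16245 = 940 - 16245 = -15305)
z - ((-8299 + 1/7031) + 15551) = -15305 - ((-8299 + 1/7031) + 15551) = -15305 - (-58350268/7031 + 15551) = -15305 - 1*50988813/7031 = -15305 - 50988813/7031 = -158598268/7031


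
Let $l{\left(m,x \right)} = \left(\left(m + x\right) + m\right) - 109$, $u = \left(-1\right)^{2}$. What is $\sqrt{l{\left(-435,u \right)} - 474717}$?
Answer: $93 i \sqrt{55} \approx 689.71 i$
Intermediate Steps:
$u = 1$
$l{\left(m,x \right)} = -109 + x + 2 m$ ($l{\left(m,x \right)} = \left(x + 2 m\right) - 109 = -109 + x + 2 m$)
$\sqrt{l{\left(-435,u \right)} - 474717} = \sqrt{\left(-109 + 1 + 2 \left(-435\right)\right) - 474717} = \sqrt{\left(-109 + 1 - 870\right) - 474717} = \sqrt{-978 - 474717} = \sqrt{-475695} = 93 i \sqrt{55}$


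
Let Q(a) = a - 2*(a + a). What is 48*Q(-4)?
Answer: 576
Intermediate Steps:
Q(a) = -3*a (Q(a) = a - 2*2*a = a - 4*a = -3*a)
48*Q(-4) = 48*(-3*(-4)) = 48*12 = 576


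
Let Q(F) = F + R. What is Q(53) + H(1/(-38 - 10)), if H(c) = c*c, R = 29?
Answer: 188929/2304 ≈ 82.000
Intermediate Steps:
Q(F) = 29 + F (Q(F) = F + 29 = 29 + F)
H(c) = c²
Q(53) + H(1/(-38 - 10)) = (29 + 53) + (1/(-38 - 10))² = 82 + (1/(-48))² = 82 + (-1/48)² = 82 + 1/2304 = 188929/2304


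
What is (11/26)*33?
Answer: 363/26 ≈ 13.962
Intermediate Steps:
(11/26)*33 = 363/26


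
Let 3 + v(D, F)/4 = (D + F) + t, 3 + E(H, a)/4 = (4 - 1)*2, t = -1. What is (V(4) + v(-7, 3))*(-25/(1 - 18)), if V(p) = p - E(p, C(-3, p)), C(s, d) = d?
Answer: -1000/17 ≈ -58.824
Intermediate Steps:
E(H, a) = 12 (E(H, a) = -12 + 4*((4 - 1)*2) = -12 + 4*(3*2) = -12 + 4*6 = -12 + 24 = 12)
v(D, F) = -16 + 4*D + 4*F (v(D, F) = -12 + 4*((D + F) - 1) = -12 + 4*(-1 + D + F) = -12 + (-4 + 4*D + 4*F) = -16 + 4*D + 4*F)
V(p) = -12 + p (V(p) = p - 1*12 = p - 12 = -12 + p)
(V(4) + v(-7, 3))*(-25/(1 - 18)) = ((-12 + 4) + (-16 + 4*(-7) + 4*3))*(-25/(1 - 18)) = (-8 + (-16 - 28 + 12))*(-25/(-17)) = (-8 - 32)*(-25*(-1/17)) = -40*25/17 = -1000/17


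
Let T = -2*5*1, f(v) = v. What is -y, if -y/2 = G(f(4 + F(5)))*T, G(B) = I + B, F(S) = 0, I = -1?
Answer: -60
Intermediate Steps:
G(B) = -1 + B
T = -10 (T = -10*1 = -10)
y = 60 (y = -2*(-1 + (4 + 0))*(-10) = -2*(-1 + 4)*(-10) = -6*(-10) = -2*(-30) = 60)
-y = -1*60 = -60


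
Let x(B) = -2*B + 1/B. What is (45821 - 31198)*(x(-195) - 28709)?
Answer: -80751218338/195 ≈ -4.1411e+8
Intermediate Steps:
x(B) = 1/B - 2*B (x(B) = -2*B + 1/B = 1/B - 2*B)
(45821 - 31198)*(x(-195) - 28709) = (45821 - 31198)*((1/(-195) - 2*(-195)) - 28709) = 14623*((-1/195 + 390) - 28709) = 14623*(76049/195 - 28709) = 14623*(-5522206/195) = -80751218338/195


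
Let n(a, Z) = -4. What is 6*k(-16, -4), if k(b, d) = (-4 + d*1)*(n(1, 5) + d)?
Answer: 384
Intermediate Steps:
k(b, d) = (-4 + d)**2 (k(b, d) = (-4 + d*1)*(-4 + d) = (-4 + d)*(-4 + d) = (-4 + d)**2)
6*k(-16, -4) = 6*(16 + (-4)**2 - 8*(-4)) = 6*(16 + 16 + 32) = 6*64 = 384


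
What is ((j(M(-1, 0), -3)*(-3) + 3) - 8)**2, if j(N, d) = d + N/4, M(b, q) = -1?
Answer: 361/16 ≈ 22.563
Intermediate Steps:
j(N, d) = d + N/4 (j(N, d) = d + N*(1/4) = d + N/4)
((j(M(-1, 0), -3)*(-3) + 3) - 8)**2 = (((-3 + (1/4)*(-1))*(-3) + 3) - 8)**2 = (((-3 - 1/4)*(-3) + 3) - 8)**2 = ((-13/4*(-3) + 3) - 8)**2 = ((39/4 + 3) - 8)**2 = (51/4 - 8)**2 = (19/4)**2 = 361/16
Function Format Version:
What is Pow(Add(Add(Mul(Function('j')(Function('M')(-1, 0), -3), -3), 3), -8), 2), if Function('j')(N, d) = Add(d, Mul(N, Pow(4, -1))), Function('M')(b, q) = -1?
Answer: Rational(361, 16) ≈ 22.563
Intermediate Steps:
Function('j')(N, d) = Add(d, Mul(Rational(1, 4), N)) (Function('j')(N, d) = Add(d, Mul(N, Rational(1, 4))) = Add(d, Mul(Rational(1, 4), N)))
Pow(Add(Add(Mul(Function('j')(Function('M')(-1, 0), -3), -3), 3), -8), 2) = Pow(Add(Add(Mul(Add(-3, Mul(Rational(1, 4), -1)), -3), 3), -8), 2) = Pow(Add(Add(Mul(Add(-3, Rational(-1, 4)), -3), 3), -8), 2) = Pow(Add(Add(Mul(Rational(-13, 4), -3), 3), -8), 2) = Pow(Add(Add(Rational(39, 4), 3), -8), 2) = Pow(Add(Rational(51, 4), -8), 2) = Pow(Rational(19, 4), 2) = Rational(361, 16)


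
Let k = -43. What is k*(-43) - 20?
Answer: 1829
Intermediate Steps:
k*(-43) - 20 = -43*(-43) - 20 = 1849 - 20 = 1829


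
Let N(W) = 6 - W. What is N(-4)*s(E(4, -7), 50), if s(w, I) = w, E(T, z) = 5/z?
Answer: -50/7 ≈ -7.1429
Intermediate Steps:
N(-4)*s(E(4, -7), 50) = (6 - 1*(-4))*(5/(-7)) = (6 + 4)*(5*(-⅐)) = 10*(-5/7) = -50/7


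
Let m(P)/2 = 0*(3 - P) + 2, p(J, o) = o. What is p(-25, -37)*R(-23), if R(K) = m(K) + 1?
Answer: -185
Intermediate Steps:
m(P) = 4 (m(P) = 2*(0*(3 - P) + 2) = 2*(0 + 2) = 2*2 = 4)
R(K) = 5 (R(K) = 4 + 1 = 5)
p(-25, -37)*R(-23) = -37*5 = -185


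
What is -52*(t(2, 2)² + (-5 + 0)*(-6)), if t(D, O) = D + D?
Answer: -2392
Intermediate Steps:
t(D, O) = 2*D
-52*(t(2, 2)² + (-5 + 0)*(-6)) = -52*((2*2)² + (-5 + 0)*(-6)) = -52*(4² - 5*(-6)) = -52*(16 + 30) = -52*46 = -2392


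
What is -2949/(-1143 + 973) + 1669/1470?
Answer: 230938/12495 ≈ 18.482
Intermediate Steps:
-2949/(-1143 + 973) + 1669/1470 = -2949/(-170) + 1669*(1/1470) = -2949*(-1/170) + 1669/1470 = 2949/170 + 1669/1470 = 230938/12495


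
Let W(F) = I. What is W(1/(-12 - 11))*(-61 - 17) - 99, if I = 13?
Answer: -1113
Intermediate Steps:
W(F) = 13
W(1/(-12 - 11))*(-61 - 17) - 99 = 13*(-61 - 17) - 99 = 13*(-78) - 99 = -1014 - 99 = -1113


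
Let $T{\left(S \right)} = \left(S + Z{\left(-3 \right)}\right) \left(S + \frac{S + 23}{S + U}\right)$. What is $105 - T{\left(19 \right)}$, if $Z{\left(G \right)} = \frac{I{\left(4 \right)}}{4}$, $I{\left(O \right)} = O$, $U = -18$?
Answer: $-1115$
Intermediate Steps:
$Z{\left(G \right)} = 1$ ($Z{\left(G \right)} = \frac{4}{4} = 4 \cdot \frac{1}{4} = 1$)
$T{\left(S \right)} = \left(1 + S\right) \left(S + \frac{23 + S}{-18 + S}\right)$ ($T{\left(S \right)} = \left(S + 1\right) \left(S + \frac{S + 23}{S - 18}\right) = \left(1 + S\right) \left(S + \frac{23 + S}{-18 + S}\right)$)
$105 - T{\left(19 \right)} = 105 - \frac{23 + 19^{3} - 16 \cdot 19^{2} + 6 \cdot 19}{-18 + 19} = 105 - \frac{23 + 6859 - 5776 + 114}{1} = 105 - 1 \left(23 + 6859 - 5776 + 114\right) = 105 - 1 \cdot 1220 = 105 - 1220 = -1115$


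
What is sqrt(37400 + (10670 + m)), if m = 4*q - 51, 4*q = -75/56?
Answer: sqrt(37645846)/28 ≈ 219.13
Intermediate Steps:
q = -75/224 (q = (-75/56)/4 = (-75*1/56)/4 = (1/4)*(-75/56) = -75/224 ≈ -0.33482)
m = -2931/56 (m = 4*(-75/224) - 51 = -75/56 - 51 = -2931/56 ≈ -52.339)
sqrt(37400 + (10670 + m)) = sqrt(37400 + (10670 - 2931/56)) = sqrt(37400 + 594589/56) = sqrt(2688989/56) = sqrt(37645846)/28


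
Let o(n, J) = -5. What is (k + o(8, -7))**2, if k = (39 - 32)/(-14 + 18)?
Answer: 169/16 ≈ 10.563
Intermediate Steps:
k = 7/4 ≈ 1.7500
(k + o(8, -7))**2 = (7/4 - 5)**2 = (-13/4)**2 = 169/16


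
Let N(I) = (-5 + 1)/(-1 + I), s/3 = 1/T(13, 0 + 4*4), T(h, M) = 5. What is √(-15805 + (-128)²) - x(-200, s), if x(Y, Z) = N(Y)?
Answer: -4/201 + √579 ≈ 24.043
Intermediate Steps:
s = ⅗ (s = 3/5 = 3*(⅕) = ⅗ ≈ 0.60000)
N(I) = -4/(-1 + I)
x(Y, Z) = -4/(-1 + Y)
√(-15805 + (-128)²) - x(-200, s) = √(-15805 + (-128)²) - (-4)/(-1 - 200) = √(-15805 + 16384) - (-4)/(-201) = √579 - (-4)*(-1)/201 = √579 - 1*4/201 = √579 - 4/201 = -4/201 + √579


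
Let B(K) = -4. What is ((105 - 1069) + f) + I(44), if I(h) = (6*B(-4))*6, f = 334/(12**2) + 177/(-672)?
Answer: -2229583/2016 ≈ -1105.9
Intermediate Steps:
f = 4145/2016 (f = 334/144 + 177*(-1/672) = 334*(1/144) - 59/224 = 167/72 - 59/224 = 4145/2016 ≈ 2.0561)
I(h) = -144 (I(h) = (6*(-4))*6 = -24*6 = -144)
((105 - 1069) + f) + I(44) = ((105 - 1069) + 4145/2016) - 144 = (-964 + 4145/2016) - 144 = -1939279/2016 - 144 = -2229583/2016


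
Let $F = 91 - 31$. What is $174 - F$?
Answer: $114$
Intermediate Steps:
$F = 60$ ($F = 91 - 31 = 60$)
$174 - F = 174 - 60 = 114$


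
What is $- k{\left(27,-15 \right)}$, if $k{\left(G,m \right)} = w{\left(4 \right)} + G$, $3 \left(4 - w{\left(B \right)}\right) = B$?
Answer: $- \frac{89}{3} \approx -29.667$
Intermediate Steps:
$w{\left(B \right)} = 4 - \frac{B}{3}$
$k{\left(G,m \right)} = \frac{8}{3} + G$ ($k{\left(G,m \right)} = \left(4 - \frac{4}{3}\right) + G = \frac{8}{3} + G$)
$- k{\left(27,-15 \right)} = - (\frac{8}{3} + 27) = \left(-1\right) \frac{89}{3} = - \frac{89}{3}$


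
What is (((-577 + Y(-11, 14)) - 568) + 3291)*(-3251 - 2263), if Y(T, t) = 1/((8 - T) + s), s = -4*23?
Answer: -863806698/73 ≈ -1.1833e+7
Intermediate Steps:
s = -92
Y(T, t) = 1/(-84 - T) (Y(T, t) = 1/((8 - T) - 92) = 1/(-84 - T))
(((-577 + Y(-11, 14)) - 568) + 3291)*(-3251 - 2263) = (((-577 - 1/(84 - 11)) - 568) + 3291)*(-3251 - 2263) = (((-577 - 1/73) - 568) + 3291)*(-5514) = ((-42122/73 - 568) + 3291)*(-5514) = (-83586/73 + 3291)*(-5514) = (156657/73)*(-5514) = -863806698/73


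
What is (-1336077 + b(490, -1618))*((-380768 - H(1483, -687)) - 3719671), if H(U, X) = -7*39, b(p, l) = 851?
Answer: 5474648247516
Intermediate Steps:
H(U, X) = -273
(-1336077 + b(490, -1618))*((-380768 - H(1483, -687)) - 3719671) = (-1336077 + 851)*((-380768 - 1*(-273)) - 3719671) = -1335226*((-380768 + 273) - 3719671) = -1335226*(-380495 - 3719671) = -1335226*(-4100166) = 5474648247516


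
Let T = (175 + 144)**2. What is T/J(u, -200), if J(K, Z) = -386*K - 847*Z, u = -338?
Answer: 101761/299868 ≈ 0.33935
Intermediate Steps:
J(K, Z) = -847*Z - 386*K
T = 101761 (T = 319**2 = 101761)
T/J(u, -200) = 101761/(-847*(-200) - 386*(-338)) = 101761/(169400 + 130468) = 101761/299868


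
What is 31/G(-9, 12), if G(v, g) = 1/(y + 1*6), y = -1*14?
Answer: -248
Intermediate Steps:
y = -14
G(v, g) = -⅛ (G(v, g) = 1/(-14 + 1*6) = 1/(-14 + 6) = 1/(-8) = -⅛)
31/G(-9, 12) = 31/(-⅛) = -8*31 = -248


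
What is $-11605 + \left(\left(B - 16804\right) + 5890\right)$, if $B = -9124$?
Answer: $-31643$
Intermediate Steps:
$-11605 + \left(\left(B - 16804\right) + 5890\right) = -11605 + \left(\left(-9124 - 16804\right) + 5890\right) = -11605 + \left(-25928 + 5890\right) = -11605 - 20038 = -31643$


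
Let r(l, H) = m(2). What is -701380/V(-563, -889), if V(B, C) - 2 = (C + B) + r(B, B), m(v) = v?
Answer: 175345/362 ≈ 484.38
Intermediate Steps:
r(l, H) = 2
V(B, C) = 4 + B + C (V(B, C) = 2 + ((C + B) + 2) = 2 + ((B + C) + 2) = 2 + (2 + B + C) = 4 + B + C)
-701380/V(-563, -889) = -701380/(4 - 563 - 889) = -701380/(-1448) = -701380*(-1/1448) = 175345/362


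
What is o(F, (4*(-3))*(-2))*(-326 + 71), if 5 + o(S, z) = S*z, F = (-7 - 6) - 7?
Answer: 123675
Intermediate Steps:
F = -20 (F = -13 - 7 = -20)
o(S, z) = -5 + S*z
o(F, (4*(-3))*(-2))*(-326 + 71) = (-5 - 20*4*(-3)*(-2))*(-326 + 71) = (-5 - (-240)*(-2))*(-255) = (-5 - 20*24)*(-255) = (-5 - 480)*(-255) = -485*(-255) = 123675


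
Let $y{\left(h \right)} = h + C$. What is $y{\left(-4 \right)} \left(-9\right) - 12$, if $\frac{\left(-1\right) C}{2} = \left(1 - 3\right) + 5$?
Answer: $78$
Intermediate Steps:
$C = -6$ ($C = - 2 \left(\left(1 - 3\right) + 5\right) = - 2 \left(-2 + 5\right) = \left(-2\right) 3 = -6$)
$y{\left(h \right)} = -6 + h$ ($y{\left(h \right)} = h - 6 = -6 + h$)
$y{\left(-4 \right)} \left(-9\right) - 12 = \left(-6 - 4\right) \left(-9\right) - 12 = \left(-10\right) \left(-9\right) - 12 = 90 - 12 = 78$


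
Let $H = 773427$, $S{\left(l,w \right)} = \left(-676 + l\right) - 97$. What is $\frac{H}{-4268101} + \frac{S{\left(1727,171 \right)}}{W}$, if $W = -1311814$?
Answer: $- \frac{509332067466}{2799477322607} \approx -0.18194$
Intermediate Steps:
$S{\left(l,w \right)} = -773 + l$
$\frac{H}{-4268101} + \frac{S{\left(1727,171 \right)}}{W} = \frac{773427}{-4268101} + \frac{-773 + 1727}{-1311814} = 773427 \left(- \frac{1}{4268101}\right) + 954 \left(- \frac{1}{1311814}\right) = - \frac{773427}{4268101} - \frac{477}{655907} = - \frac{509332067466}{2799477322607}$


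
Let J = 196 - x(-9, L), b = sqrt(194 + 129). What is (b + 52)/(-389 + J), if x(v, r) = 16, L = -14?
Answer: -52/209 - sqrt(323)/209 ≈ -0.33479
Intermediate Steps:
b = sqrt(323) ≈ 17.972
J = 180 (J = 196 - 1*16 = 196 - 16 = 180)
(b + 52)/(-389 + J) = (sqrt(323) + 52)/(-389 + 180) = (52 + sqrt(323))/(-209) = (52 + sqrt(323))*(-1/209) = -52/209 - sqrt(323)/209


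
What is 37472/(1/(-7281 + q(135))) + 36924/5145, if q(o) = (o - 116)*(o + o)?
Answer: -138232884172/1715 ≈ -8.0602e+7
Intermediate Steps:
q(o) = 2*o*(-116 + o) (q(o) = (-116 + o)*(2*o) = 2*o*(-116 + o))
37472/(1/(-7281 + q(135))) + 36924/5145 = 37472/(1/(-7281 + 2*135*(-116 + 135))) + 36924/5145 = 37472/(1/(-7281 + 2*135*19)) + 36924*(1/5145) = 37472/(1/(-7281 + 5130)) + 12308/1715 = 37472/(1/(-2151)) + 12308/1715 = 37472/(-1/2151) + 12308/1715 = 37472*(-2151) + 12308/1715 = -80602272 + 12308/1715 = -138232884172/1715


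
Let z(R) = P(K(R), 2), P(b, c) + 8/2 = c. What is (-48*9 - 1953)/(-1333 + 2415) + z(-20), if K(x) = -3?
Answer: -4549/1082 ≈ -4.2043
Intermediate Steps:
P(b, c) = -4 + c
z(R) = -2 (z(R) = -4 + 2 = -2)
(-48*9 - 1953)/(-1333 + 2415) + z(-20) = (-48*9 - 1953)/(-1333 + 2415) - 2 = (-432 - 1953)/1082 - 2 = -2385*1/1082 - 2 = -2385/1082 - 2 = -4549/1082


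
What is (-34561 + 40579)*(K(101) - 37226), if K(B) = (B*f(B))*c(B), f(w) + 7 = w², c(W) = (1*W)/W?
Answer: 5972070624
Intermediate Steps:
c(W) = 1 (c(W) = W/W = 1)
f(w) = -7 + w²
K(B) = B*(-7 + B²) (K(B) = (B*(-7 + B²))*1 = B*(-7 + B²))
(-34561 + 40579)*(K(101) - 37226) = (-34561 + 40579)*(101*(-7 + 101²) - 37226) = 6018*(101*(-7 + 10201) - 37226) = 6018*(101*10194 - 37226) = 6018*(1029594 - 37226) = 6018*992368 = 5972070624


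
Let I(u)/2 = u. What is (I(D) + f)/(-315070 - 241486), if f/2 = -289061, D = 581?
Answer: 144240/139139 ≈ 1.0367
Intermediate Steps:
I(u) = 2*u
f = -578122 (f = 2*(-289061) = -578122)
(I(D) + f)/(-315070 - 241486) = (2*581 - 578122)/(-315070 - 241486) = (1162 - 578122)/(-556556) = -576960*(-1/556556) = 144240/139139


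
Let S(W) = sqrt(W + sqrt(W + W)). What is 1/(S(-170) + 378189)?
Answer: 1/(378189 + sqrt(2)*sqrt(-85 + I*sqrt(85))) ≈ 2.6442e-6 - 9.1e-11*I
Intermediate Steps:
S(W) = sqrt(W + sqrt(2)*sqrt(W)) (S(W) = sqrt(W + sqrt(2*W)) = sqrt(W + sqrt(2)*sqrt(W)))
1/(S(-170) + 378189) = 1/(sqrt(-170 + sqrt(2)*sqrt(-170)) + 378189) = 1/(sqrt(-170 + sqrt(2)*(I*sqrt(170))) + 378189) = 1/(sqrt(-170 + 2*I*sqrt(85)) + 378189) = 1/(378189 + sqrt(-170 + 2*I*sqrt(85)))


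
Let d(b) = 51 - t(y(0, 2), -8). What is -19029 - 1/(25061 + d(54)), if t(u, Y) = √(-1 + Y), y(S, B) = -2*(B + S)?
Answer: -11999926296149/630612553 - 3*I/630612553 ≈ -19029.0 - 4.7573e-9*I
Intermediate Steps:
y(S, B) = -2*B - 2*S
d(b) = 51 - 3*I (d(b) = 51 - √(-1 - 8) = 51 - √(-9) = 51 - 3*I)
-19029 - 1/(25061 + d(54)) = -19029 - 1/(25061 + (51 - 3*I)) = -19029 - 1/(25112 - 3*I) = -19029 - (25112 + 3*I)/630612553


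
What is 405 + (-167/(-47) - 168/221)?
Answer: 4235746/10387 ≈ 407.79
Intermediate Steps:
405 + (-167/(-47) - 168/221) = 405 + (-167*(-1/47) - 168*1/221) = 405 + (167/47 - 168/221) = 405 + 29011/10387 = 4235746/10387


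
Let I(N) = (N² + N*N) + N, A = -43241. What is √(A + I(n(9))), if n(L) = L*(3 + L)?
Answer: I*√19805 ≈ 140.73*I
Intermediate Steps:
I(N) = N + 2*N² (I(N) = (N² + N²) + N = 2*N² + N = N + 2*N²)
√(A + I(n(9))) = √(-43241 + (9*(3 + 9))*(1 + 2*(9*(3 + 9)))) = √(-43241 + (9*12)*(1 + 2*(9*12))) = √(-43241 + 108*(1 + 2*108)) = √(-43241 + 108*(1 + 216)) = √(-43241 + 108*217) = √(-43241 + 23436) = √(-19805) = I*√19805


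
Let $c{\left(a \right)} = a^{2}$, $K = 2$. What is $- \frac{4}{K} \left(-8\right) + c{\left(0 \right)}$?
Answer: $16$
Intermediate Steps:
$- \frac{4}{K} \left(-8\right) + c{\left(0 \right)} = - \frac{4}{2} \left(-8\right) + 0^{2} = \left(-4\right) \frac{1}{2} \left(-8\right) + 0 = \left(-2\right) \left(-8\right) + 0 = 16 + 0 = 16$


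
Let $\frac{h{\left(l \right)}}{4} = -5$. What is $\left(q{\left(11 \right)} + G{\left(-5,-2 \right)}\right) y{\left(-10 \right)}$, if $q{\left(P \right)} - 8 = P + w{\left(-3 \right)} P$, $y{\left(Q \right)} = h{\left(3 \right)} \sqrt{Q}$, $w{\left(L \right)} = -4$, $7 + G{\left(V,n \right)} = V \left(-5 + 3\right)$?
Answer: $440 i \sqrt{10} \approx 1391.4 i$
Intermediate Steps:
$G{\left(V,n \right)} = -7 - 2 V$ ($G{\left(V,n \right)} = -7 + V \left(-5 + 3\right) = -7 + V \left(-2\right) = -7 - 2 V$)
$h{\left(l \right)} = -20$ ($h{\left(l \right)} = 4 \left(-5\right) = -20$)
$y{\left(Q \right)} = - 20 \sqrt{Q}$
$q{\left(P \right)} = 8 - 3 P$ ($q{\left(P \right)} = 8 + \left(P - 4 P\right) = 8 - 3 P$)
$\left(q{\left(11 \right)} + G{\left(-5,-2 \right)}\right) y{\left(-10 \right)} = \left(\left(8 - 33\right) - -3\right) \left(- 20 \sqrt{-10}\right) = \left(\left(8 - 33\right) + \left(-7 + 10\right)\right) \left(- 20 i \sqrt{10}\right) = \left(-25 + 3\right) \left(- 20 i \sqrt{10}\right) = - 22 \left(- 20 i \sqrt{10}\right) = 440 i \sqrt{10}$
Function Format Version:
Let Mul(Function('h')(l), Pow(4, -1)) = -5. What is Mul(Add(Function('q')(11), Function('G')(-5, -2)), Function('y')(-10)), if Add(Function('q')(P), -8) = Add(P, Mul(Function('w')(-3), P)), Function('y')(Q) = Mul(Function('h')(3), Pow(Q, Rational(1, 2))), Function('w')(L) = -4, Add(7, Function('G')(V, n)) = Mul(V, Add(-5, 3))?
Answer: Mul(440, I, Pow(10, Rational(1, 2))) ≈ Mul(1391.4, I)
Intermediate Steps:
Function('G')(V, n) = Add(-7, Mul(-2, V)) (Function('G')(V, n) = Add(-7, Mul(V, Add(-5, 3))) = Add(-7, Mul(V, -2)) = Add(-7, Mul(-2, V)))
Function('h')(l) = -20 (Function('h')(l) = Mul(4, -5) = -20)
Function('y')(Q) = Mul(-20, Pow(Q, Rational(1, 2)))
Function('q')(P) = Add(8, Mul(-3, P)) (Function('q')(P) = Add(8, Add(P, Mul(-4, P))) = Add(8, Mul(-3, P)))
Mul(Add(Function('q')(11), Function('G')(-5, -2)), Function('y')(-10)) = Mul(Add(Add(8, Mul(-3, 11)), Add(-7, Mul(-2, -5))), Mul(-20, Pow(-10, Rational(1, 2)))) = Mul(Add(Add(8, -33), Add(-7, 10)), Mul(-20, Mul(I, Pow(10, Rational(1, 2))))) = Mul(Add(-25, 3), Mul(-20, I, Pow(10, Rational(1, 2)))) = Mul(-22, Mul(-20, I, Pow(10, Rational(1, 2)))) = Mul(440, I, Pow(10, Rational(1, 2)))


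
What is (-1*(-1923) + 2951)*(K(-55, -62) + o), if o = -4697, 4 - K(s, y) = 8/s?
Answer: -1258013518/55 ≈ -2.2873e+7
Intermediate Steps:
K(s, y) = 4 - 8/s
(-1*(-1923) + 2951)*(K(-55, -62) + o) = (-1*(-1923) + 2951)*((4 - 8/(-55)) - 4697) = (1923 + 2951)*((4 - 8*(-1/55)) - 4697) = 4874*((4 + 8/55) - 4697) = 4874*(228/55 - 4697) = 4874*(-258107/55) = -1258013518/55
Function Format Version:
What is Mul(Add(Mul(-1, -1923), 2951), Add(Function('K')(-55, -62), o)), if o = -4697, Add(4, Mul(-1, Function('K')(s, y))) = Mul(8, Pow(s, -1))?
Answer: Rational(-1258013518, 55) ≈ -2.2873e+7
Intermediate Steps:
Function('K')(s, y) = Add(4, Mul(-8, Pow(s, -1))) (Function('K')(s, y) = Add(4, Mul(-1, Mul(8, Pow(s, -1)))) = Add(4, Mul(-8, Pow(s, -1))))
Mul(Add(Mul(-1, -1923), 2951), Add(Function('K')(-55, -62), o)) = Mul(Add(Mul(-1, -1923), 2951), Add(Add(4, Mul(-8, Pow(-55, -1))), -4697)) = Mul(Add(1923, 2951), Add(Add(4, Mul(-8, Rational(-1, 55))), -4697)) = Mul(4874, Add(Add(4, Rational(8, 55)), -4697)) = Mul(4874, Add(Rational(228, 55), -4697)) = Mul(4874, Rational(-258107, 55)) = Rational(-1258013518, 55)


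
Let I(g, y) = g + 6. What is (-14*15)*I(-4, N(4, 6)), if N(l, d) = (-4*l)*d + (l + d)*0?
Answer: -420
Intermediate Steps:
N(l, d) = -4*d*l (N(l, d) = -4*d*l + (d + l)*0 = -4*d*l + 0 = -4*d*l)
I(g, y) = 6 + g
(-14*15)*I(-4, N(4, 6)) = (-14*15)*(6 - 4) = -210*2 = -420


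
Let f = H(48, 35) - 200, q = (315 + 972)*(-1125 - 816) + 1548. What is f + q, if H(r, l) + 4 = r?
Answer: -2496675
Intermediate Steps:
H(r, l) = -4 + r
q = -2496519 (q = 1287*(-1941) + 1548 = -2498067 + 1548 = -2496519)
f = -156 (f = (-4 + 48) - 200 = 44 - 200 = -156)
f + q = -156 - 2496519 = -2496675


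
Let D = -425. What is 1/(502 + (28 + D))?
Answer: 1/105 ≈ 0.0095238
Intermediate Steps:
1/(502 + (28 + D)) = 1/(502 + (28 - 425)) = 1/(502 - 397) = 1/105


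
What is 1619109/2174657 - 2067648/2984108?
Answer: 83792730759/1622352837739 ≈ 0.051649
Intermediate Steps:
1619109/2174657 - 2067648/2984108 = 1619109*(1/2174657) - 2067648*1/2984108 = 1619109/2174657 - 516912/746027 = 83792730759/1622352837739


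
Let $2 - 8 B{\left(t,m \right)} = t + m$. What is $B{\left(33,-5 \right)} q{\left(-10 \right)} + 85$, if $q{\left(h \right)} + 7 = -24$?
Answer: $\frac{743}{4} \approx 185.75$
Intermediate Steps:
$B{\left(t,m \right)} = \frac{1}{4} - \frac{m}{8} - \frac{t}{8}$ ($B{\left(t,m \right)} = \frac{1}{4} - \frac{t + m}{8} = \frac{1}{4} - \frac{m + t}{8} = \frac{1}{4} - \left(\frac{m}{8} + \frac{t}{8}\right) = \frac{1}{4} - \frac{m}{8} - \frac{t}{8}$)
$q{\left(h \right)} = -31$ ($q{\left(h \right)} = -7 - 24 = -31$)
$B{\left(33,-5 \right)} q{\left(-10 \right)} + 85 = \left(\frac{1}{4} - - \frac{5}{8} - \frac{33}{8}\right) \left(-31\right) + 85 = \left(\frac{1}{4} + \frac{5}{8} - \frac{33}{8}\right) \left(-31\right) + 85 = \left(- \frac{13}{4}\right) \left(-31\right) + 85 = \frac{403}{4} + 85 = \frac{743}{4}$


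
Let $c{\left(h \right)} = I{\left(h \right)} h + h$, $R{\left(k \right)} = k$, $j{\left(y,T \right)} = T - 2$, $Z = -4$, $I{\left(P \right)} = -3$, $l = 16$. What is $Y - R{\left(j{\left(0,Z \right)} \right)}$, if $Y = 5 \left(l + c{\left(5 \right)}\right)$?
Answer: $36$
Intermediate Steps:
$j{\left(y,T \right)} = -2 + T$ ($j{\left(y,T \right)} = T - 2 = -2 + T$)
$c{\left(h \right)} = - 2 h$ ($c{\left(h \right)} = - 3 h + h = - 2 h$)
$Y = 30$ ($Y = 5 \left(16 - 10\right) = 5 \cdot 6 = 30$)
$Y - R{\left(j{\left(0,Z \right)} \right)} = 30 - \left(-2 - 4\right) = 30 - -6 = 30 + 6 = 36$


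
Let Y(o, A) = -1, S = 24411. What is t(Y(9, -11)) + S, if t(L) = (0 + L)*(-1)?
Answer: 24412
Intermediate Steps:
t(L) = -L (t(L) = L*(-1) = -L)
t(Y(9, -11)) + S = -1*(-1) + 24411 = 1 + 24411 = 24412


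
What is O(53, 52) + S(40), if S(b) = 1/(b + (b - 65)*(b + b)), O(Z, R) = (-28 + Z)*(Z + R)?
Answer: 5144999/1960 ≈ 2625.0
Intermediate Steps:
O(Z, R) = (-28 + Z)*(R + Z)
S(b) = 1/(b + 2*b*(-65 + b)) (S(b) = 1/(b + (-65 + b)*(2*b)) = 1/(b + 2*b*(-65 + b)))
O(53, 52) + S(40) = (53² - 28*52 - 28*53 + 52*53) + 1/(40*(-129 + 2*40)) = (2809 - 1456 - 1484 + 2756) + 1/(40*(-129 + 80)) = 2625 + (1/40)/(-49) = 2625 + (1/40)*(-1/49) = 2625 - 1/1960 = 5144999/1960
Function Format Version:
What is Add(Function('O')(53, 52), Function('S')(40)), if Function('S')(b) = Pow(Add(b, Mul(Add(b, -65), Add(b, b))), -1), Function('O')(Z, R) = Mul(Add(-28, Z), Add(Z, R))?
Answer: Rational(5144999, 1960) ≈ 2625.0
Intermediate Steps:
Function('O')(Z, R) = Mul(Add(-28, Z), Add(R, Z))
Function('S')(b) = Pow(Add(b, Mul(2, b, Add(-65, b))), -1) (Function('S')(b) = Pow(Add(b, Mul(Add(-65, b), Mul(2, b))), -1) = Pow(Add(b, Mul(2, b, Add(-65, b))), -1))
Add(Function('O')(53, 52), Function('S')(40)) = Add(Add(Pow(53, 2), Mul(-28, 52), Mul(-28, 53), Mul(52, 53)), Mul(Pow(40, -1), Pow(Add(-129, Mul(2, 40)), -1))) = Add(Add(2809, -1456, -1484, 2756), Mul(Rational(1, 40), Pow(Add(-129, 80), -1))) = Add(2625, Mul(Rational(1, 40), Pow(-49, -1))) = Add(2625, Mul(Rational(1, 40), Rational(-1, 49))) = Add(2625, Rational(-1, 1960)) = Rational(5144999, 1960)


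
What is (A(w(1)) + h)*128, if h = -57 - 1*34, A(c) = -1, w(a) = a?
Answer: -11776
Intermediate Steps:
h = -91 (h = -57 - 34 = -91)
(A(w(1)) + h)*128 = (-1 - 91)*128 = -92*128 = -11776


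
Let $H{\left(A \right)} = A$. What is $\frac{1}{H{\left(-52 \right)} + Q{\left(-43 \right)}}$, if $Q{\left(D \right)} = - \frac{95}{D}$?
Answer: $- \frac{43}{2141} \approx -0.020084$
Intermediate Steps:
$\frac{1}{H{\left(-52 \right)} + Q{\left(-43 \right)}} = \frac{1}{-52 - \frac{95}{-43}} = \frac{1}{-52 - - \frac{95}{43}} = \frac{1}{-52 + \frac{95}{43}} = \frac{1}{- \frac{2141}{43}} = - \frac{43}{2141}$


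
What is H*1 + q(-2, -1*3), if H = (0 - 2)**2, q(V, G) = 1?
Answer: 5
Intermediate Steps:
H = 4 (H = (-2)**2 = 4)
H*1 + q(-2, -1*3) = 4*1 + 1 = 4 + 1 = 5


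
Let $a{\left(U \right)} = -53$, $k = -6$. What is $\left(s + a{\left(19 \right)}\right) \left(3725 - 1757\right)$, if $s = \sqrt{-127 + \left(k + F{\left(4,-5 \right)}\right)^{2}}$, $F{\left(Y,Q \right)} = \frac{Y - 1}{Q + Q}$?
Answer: $-104304 + \frac{984 i \sqrt{8731}}{5} \approx -1.043 \cdot 10^{5} + 18389.0 i$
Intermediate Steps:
$F{\left(Y,Q \right)} = \frac{-1 + Y}{2 Q}$
$s = \frac{i \sqrt{8731}}{10}$ ($s = \sqrt{-127 + \left(-6 + \frac{-1 + 4}{2 \left(-5\right)}\right)^{2}} = \sqrt{-127 + \left(-6 + \frac{1}{2} \left(- \frac{1}{5}\right) 3\right)^{2}} = \sqrt{-127 + \left(-6 - \frac{3}{10}\right)^{2}} = \sqrt{-127 + \left(- \frac{63}{10}\right)^{2}} = \sqrt{-127 + \frac{3969}{100}} = \sqrt{- \frac{8731}{100}} = \frac{i \sqrt{8731}}{10} \approx 9.344 i$)
$\left(s + a{\left(19 \right)}\right) \left(3725 - 1757\right) = \left(\frac{i \sqrt{8731}}{10} - 53\right) \left(3725 - 1757\right) = \left(-53 + \frac{i \sqrt{8731}}{10}\right) 1968 = -104304 + \frac{984 i \sqrt{8731}}{5}$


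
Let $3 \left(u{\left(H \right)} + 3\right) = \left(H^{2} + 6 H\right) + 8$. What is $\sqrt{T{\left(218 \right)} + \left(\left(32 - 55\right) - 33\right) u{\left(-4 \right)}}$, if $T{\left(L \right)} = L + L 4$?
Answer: $\sqrt{1258} \approx 35.468$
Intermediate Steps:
$T{\left(L \right)} = 5 L$ ($T{\left(L \right)} = L + 4 L = 5 L$)
$u{\left(H \right)} = - \frac{1}{3} + 2 H + \frac{H^{2}}{3}$ ($u{\left(H \right)} = -3 + \frac{\left(H^{2} + 6 H\right) + 8}{3} = -3 + \frac{8 + H^{2} + 6 H}{3} = -3 + \left(\frac{8}{3} + 2 H + \frac{H^{2}}{3}\right) = - \frac{1}{3} + 2 H + \frac{H^{2}}{3}$)
$\sqrt{T{\left(218 \right)} + \left(\left(32 - 55\right) - 33\right) u{\left(-4 \right)}} = \sqrt{5 \cdot 218 + \left(\left(32 - 55\right) - 33\right) \left(- \frac{1}{3} + 2 \left(-4\right) + \frac{\left(-4\right)^{2}}{3}\right)} = \sqrt{1090 + \left(\left(32 - 55\right) - 33\right) \left(- \frac{1}{3} - 8 + \frac{1}{3} \cdot 16\right)} = \sqrt{1090 + \left(-23 - 33\right) \left(- \frac{1}{3} - 8 + \frac{16}{3}\right)} = \sqrt{1090 - -168} = \sqrt{1090 + 168} = \sqrt{1258}$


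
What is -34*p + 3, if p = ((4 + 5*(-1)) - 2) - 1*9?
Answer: 411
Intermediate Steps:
p = -12 (p = ((4 - 5) - 2) - 9 = (-1 - 2) - 9 = -3 - 9 = -12)
-34*p + 3 = -34*(-12) + 3 = 408 + 3 = 411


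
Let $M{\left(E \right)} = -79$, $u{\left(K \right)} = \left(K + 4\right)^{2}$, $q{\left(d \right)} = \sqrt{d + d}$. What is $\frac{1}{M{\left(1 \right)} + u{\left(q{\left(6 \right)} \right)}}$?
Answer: $- \frac{17}{611} - \frac{16 \sqrt{3}}{1833} \approx -0.042942$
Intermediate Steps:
$q{\left(d \right)} = \sqrt{2} \sqrt{d}$ ($q{\left(d \right)} = \sqrt{2 d} = \sqrt{2} \sqrt{d}$)
$u{\left(K \right)} = \left(4 + K\right)^{2}$
$\frac{1}{M{\left(1 \right)} + u{\left(q{\left(6 \right)} \right)}} = \frac{1}{-79 + \left(4 + \sqrt{2} \sqrt{6}\right)^{2}} = \frac{1}{-79 + \left(4 + 2 \sqrt{3}\right)^{2}}$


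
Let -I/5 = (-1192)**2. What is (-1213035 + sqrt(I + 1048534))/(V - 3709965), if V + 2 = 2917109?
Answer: 404345/264286 - I*sqrt(6055786)/792858 ≈ 1.53 - 0.0031038*I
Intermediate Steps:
V = 2917107 (V = -2 + 2917109 = 2917107)
I = -7104320 (I = -5*(-1192)**2 = -5*1420864 = -7104320)
(-1213035 + sqrt(I + 1048534))/(V - 3709965) = (-1213035 + sqrt(-7104320 + 1048534))/(2917107 - 3709965) = (-1213035 + sqrt(-6055786))/(-792858) = (-1213035 + I*sqrt(6055786))*(-1/792858) = 404345/264286 - I*sqrt(6055786)/792858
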